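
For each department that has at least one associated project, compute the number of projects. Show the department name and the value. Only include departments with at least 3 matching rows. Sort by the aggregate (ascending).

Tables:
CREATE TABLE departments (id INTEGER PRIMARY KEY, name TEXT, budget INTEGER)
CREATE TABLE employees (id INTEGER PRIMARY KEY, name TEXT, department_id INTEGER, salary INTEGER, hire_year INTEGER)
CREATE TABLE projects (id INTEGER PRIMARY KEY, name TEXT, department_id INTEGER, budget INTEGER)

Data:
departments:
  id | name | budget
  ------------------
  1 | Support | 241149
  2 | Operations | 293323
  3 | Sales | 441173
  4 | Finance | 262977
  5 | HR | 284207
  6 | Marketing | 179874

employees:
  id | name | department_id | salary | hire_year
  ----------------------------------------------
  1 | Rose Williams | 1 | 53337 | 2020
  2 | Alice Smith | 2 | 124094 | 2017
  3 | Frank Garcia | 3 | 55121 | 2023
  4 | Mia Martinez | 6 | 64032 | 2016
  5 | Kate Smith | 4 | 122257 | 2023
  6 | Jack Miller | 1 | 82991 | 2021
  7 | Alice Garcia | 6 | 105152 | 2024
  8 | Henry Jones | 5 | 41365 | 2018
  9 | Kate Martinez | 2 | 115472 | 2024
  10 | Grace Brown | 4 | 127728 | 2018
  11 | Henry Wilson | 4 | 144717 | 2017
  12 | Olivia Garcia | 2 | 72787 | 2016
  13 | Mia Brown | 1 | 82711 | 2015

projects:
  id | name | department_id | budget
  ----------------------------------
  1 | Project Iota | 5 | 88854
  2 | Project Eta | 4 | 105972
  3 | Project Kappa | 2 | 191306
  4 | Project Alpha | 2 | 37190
SELECT p.name, COUNT(*) AS n FROM projects c JOIN departments p ON c.department_id = p.id GROUP BY p.id, p.name HAVING COUNT(*) >= 3 ORDER BY n ASC

Execution result:
(no rows)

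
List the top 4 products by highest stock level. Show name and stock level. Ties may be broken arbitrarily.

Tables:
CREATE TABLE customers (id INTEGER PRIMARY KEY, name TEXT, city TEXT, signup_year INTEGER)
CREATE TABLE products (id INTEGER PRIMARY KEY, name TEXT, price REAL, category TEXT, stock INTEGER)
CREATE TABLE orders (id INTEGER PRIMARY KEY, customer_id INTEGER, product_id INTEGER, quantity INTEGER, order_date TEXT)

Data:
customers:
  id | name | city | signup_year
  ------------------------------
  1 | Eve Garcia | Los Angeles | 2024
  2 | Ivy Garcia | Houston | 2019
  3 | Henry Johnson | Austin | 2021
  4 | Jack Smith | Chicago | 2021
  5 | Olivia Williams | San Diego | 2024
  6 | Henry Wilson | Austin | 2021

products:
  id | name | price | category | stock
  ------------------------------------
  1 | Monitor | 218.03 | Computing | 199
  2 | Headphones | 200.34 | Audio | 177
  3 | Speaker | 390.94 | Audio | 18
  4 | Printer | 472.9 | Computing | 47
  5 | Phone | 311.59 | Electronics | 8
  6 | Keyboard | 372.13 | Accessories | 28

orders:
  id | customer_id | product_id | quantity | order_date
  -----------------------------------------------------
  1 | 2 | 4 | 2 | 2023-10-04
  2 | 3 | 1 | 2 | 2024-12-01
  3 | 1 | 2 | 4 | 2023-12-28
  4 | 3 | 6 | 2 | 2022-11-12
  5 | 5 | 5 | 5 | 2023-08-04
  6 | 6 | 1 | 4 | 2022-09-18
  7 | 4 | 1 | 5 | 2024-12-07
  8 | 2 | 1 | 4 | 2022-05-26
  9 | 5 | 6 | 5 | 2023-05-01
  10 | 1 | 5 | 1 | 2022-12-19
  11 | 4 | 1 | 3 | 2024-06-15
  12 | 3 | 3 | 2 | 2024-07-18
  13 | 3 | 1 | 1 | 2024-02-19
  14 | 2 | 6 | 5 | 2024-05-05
SELECT name, stock FROM products ORDER BY stock DESC LIMIT 4

Execution result:
name | stock
Monitor | 199
Headphones | 177
Printer | 47
Keyboard | 28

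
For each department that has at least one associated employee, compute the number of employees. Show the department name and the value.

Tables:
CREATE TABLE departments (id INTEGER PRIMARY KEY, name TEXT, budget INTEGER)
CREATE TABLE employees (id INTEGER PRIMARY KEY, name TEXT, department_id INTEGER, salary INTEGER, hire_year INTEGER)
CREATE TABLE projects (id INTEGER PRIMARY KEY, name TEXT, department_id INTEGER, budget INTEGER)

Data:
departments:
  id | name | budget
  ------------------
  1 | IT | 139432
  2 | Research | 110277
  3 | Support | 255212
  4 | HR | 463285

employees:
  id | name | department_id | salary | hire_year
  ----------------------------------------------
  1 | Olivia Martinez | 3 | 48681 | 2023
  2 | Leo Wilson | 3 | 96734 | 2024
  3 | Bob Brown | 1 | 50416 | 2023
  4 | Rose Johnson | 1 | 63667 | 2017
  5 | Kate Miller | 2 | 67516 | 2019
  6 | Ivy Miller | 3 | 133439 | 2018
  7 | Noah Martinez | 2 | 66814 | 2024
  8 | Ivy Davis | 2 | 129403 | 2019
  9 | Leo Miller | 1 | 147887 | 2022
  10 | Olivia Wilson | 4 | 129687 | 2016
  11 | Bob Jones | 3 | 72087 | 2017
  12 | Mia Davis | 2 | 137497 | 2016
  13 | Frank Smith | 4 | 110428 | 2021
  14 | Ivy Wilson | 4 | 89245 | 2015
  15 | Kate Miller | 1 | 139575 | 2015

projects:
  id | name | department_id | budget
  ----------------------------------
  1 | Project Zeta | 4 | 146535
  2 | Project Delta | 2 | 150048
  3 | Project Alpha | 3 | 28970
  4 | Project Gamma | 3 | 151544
SELECT p.name, COUNT(*) AS n FROM employees c JOIN departments p ON c.department_id = p.id GROUP BY p.id, p.name

Execution result:
name | n
IT | 4
Research | 4
Support | 4
HR | 3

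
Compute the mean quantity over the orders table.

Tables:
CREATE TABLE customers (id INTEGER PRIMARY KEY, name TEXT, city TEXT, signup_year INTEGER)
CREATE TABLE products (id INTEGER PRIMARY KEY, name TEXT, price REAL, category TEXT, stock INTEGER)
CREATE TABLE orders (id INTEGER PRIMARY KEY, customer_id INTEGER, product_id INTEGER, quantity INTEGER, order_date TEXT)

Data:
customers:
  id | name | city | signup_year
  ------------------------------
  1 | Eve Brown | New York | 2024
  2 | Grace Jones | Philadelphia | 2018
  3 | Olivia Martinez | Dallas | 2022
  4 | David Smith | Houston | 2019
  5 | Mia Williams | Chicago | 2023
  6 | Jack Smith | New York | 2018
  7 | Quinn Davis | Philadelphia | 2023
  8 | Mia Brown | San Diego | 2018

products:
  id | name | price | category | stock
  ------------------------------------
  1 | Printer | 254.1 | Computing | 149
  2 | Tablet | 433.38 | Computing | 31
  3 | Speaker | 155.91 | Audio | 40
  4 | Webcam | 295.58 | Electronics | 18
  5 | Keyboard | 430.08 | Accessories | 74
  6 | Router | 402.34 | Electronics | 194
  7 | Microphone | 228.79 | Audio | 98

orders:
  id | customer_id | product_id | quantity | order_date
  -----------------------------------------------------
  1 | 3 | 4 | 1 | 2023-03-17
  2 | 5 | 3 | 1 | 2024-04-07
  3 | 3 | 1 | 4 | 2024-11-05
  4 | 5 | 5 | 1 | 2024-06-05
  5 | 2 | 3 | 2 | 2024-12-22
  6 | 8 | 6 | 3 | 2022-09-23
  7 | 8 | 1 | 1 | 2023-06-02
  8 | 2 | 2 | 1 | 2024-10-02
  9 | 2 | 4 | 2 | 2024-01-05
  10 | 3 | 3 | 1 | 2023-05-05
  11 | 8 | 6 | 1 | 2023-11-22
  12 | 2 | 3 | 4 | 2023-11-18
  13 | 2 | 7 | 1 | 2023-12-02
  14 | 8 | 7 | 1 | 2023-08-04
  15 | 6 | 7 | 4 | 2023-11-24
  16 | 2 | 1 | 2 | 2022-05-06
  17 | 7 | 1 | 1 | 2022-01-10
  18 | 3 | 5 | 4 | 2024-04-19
SELECT AVG(quantity) FROM orders

Execution result:
1.94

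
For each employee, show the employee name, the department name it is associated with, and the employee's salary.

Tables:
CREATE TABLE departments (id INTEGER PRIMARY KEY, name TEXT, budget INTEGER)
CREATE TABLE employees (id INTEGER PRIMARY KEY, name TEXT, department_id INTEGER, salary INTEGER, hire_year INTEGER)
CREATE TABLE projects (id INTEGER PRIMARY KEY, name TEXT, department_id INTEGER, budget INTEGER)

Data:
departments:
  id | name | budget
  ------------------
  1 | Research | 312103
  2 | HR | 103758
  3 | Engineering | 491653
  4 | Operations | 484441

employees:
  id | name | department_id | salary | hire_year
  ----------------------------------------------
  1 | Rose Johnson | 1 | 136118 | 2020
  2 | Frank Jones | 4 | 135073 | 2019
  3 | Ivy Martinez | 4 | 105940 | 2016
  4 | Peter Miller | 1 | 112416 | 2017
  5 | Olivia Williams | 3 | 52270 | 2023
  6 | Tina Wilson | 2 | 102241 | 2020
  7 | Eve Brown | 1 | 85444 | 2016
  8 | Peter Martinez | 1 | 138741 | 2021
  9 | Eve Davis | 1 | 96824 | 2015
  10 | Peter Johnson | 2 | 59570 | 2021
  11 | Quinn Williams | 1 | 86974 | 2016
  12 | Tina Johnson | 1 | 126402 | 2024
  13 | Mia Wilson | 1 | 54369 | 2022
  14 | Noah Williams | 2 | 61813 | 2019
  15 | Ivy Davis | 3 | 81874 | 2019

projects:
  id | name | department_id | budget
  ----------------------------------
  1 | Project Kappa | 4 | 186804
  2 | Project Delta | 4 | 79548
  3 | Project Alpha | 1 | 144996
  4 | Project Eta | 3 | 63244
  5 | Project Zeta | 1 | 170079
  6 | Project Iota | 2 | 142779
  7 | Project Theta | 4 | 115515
SELECT c.name, p.name AS department, c.salary FROM employees c JOIN departments p ON c.department_id = p.id

Execution result:
name | department | salary
Rose Johnson | Research | 136118
Frank Jones | Operations | 135073
Ivy Martinez | Operations | 105940
Peter Miller | Research | 112416
Olivia Williams | Engineering | 52270
Tina Wilson | HR | 102241
Eve Brown | Research | 85444
Peter Martinez | Research | 138741
Eve Davis | Research | 96824
Peter Johnson | HR | 59570
Quinn Williams | Research | 86974
Tina Johnson | Research | 126402
Mia Wilson | Research | 54369
Noah Williams | HR | 61813
Ivy Davis | Engineering | 81874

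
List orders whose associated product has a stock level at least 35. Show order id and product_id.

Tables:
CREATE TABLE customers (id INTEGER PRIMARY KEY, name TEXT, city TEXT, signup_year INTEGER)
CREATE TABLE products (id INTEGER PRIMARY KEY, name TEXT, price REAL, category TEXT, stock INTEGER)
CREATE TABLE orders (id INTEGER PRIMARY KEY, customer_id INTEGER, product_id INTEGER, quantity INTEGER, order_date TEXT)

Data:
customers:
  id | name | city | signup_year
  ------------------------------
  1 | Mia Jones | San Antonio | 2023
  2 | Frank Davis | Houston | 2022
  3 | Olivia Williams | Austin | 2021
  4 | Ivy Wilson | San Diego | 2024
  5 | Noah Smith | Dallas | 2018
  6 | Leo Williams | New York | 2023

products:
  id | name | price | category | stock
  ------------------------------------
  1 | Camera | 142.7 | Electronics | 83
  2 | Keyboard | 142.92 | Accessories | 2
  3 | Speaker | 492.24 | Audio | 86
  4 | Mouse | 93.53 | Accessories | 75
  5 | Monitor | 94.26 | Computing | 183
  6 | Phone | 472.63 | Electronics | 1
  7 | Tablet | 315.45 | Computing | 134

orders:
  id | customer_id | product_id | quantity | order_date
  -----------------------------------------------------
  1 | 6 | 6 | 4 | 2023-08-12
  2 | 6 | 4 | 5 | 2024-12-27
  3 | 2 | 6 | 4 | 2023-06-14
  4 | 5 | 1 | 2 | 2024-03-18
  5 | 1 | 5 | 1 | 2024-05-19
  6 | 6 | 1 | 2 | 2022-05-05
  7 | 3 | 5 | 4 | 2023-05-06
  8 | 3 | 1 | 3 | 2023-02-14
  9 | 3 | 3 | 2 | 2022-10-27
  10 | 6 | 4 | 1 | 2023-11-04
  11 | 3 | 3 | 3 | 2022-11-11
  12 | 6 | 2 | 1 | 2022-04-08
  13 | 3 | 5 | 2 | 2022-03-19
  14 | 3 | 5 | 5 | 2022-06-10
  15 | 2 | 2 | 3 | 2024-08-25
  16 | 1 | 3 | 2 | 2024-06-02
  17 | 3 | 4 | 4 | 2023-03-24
SELECT id, product_id FROM orders WHERE product_id IN (SELECT id FROM products WHERE stock >= 35)

Execution result:
id | product_id
2 | 4
4 | 1
5 | 5
6 | 1
7 | 5
8 | 1
9 | 3
10 | 4
11 | 3
13 | 5
14 | 5
16 | 3
17 | 4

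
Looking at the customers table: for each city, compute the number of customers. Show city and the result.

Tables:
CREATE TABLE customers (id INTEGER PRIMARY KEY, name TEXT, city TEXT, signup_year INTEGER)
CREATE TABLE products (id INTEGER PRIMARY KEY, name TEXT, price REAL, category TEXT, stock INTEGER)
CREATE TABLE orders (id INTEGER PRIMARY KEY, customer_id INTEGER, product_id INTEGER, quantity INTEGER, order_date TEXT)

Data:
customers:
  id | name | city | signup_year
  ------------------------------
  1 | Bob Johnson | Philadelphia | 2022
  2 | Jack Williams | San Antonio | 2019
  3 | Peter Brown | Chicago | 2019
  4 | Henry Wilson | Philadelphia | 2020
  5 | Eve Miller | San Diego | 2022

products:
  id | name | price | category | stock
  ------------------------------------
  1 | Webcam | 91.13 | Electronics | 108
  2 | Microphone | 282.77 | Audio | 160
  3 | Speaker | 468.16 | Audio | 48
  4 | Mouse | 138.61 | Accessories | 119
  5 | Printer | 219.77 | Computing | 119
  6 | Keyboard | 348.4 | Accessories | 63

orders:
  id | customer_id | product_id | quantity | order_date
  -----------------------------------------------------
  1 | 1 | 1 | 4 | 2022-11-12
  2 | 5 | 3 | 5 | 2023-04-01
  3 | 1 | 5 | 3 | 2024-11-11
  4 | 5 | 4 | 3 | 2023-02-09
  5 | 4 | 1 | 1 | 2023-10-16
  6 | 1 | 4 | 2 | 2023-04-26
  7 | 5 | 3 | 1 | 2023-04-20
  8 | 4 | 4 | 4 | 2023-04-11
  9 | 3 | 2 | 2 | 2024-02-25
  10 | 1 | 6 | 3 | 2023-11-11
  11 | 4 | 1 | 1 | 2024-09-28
SELECT city, COUNT(*) AS n FROM customers GROUP BY city

Execution result:
city | n
Chicago | 1
Philadelphia | 2
San Antonio | 1
San Diego | 1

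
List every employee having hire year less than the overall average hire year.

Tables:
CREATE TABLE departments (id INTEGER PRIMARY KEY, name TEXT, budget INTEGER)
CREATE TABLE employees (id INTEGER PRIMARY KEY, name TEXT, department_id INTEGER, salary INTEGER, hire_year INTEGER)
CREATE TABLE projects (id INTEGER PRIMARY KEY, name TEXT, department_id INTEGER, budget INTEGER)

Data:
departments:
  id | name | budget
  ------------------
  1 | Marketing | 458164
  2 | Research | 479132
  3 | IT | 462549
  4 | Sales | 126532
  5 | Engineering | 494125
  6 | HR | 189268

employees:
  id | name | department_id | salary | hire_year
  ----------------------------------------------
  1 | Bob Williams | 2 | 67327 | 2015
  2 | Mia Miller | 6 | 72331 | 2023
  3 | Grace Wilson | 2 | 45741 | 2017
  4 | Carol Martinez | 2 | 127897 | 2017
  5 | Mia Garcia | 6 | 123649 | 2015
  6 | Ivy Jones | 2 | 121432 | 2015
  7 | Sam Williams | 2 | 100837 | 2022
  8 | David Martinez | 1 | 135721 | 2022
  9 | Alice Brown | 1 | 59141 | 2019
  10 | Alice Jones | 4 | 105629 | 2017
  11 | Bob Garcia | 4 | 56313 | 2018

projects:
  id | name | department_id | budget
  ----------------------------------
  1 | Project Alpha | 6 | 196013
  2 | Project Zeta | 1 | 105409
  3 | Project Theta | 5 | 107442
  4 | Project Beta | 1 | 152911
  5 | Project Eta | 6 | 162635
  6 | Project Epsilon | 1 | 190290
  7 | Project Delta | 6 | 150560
SELECT name, hire_year FROM employees WHERE hire_year < (SELECT AVG(hire_year) FROM employees)

Execution result:
name | hire_year
Bob Williams | 2015
Grace Wilson | 2017
Carol Martinez | 2017
Mia Garcia | 2015
Ivy Jones | 2015
Alice Jones | 2017
Bob Garcia | 2018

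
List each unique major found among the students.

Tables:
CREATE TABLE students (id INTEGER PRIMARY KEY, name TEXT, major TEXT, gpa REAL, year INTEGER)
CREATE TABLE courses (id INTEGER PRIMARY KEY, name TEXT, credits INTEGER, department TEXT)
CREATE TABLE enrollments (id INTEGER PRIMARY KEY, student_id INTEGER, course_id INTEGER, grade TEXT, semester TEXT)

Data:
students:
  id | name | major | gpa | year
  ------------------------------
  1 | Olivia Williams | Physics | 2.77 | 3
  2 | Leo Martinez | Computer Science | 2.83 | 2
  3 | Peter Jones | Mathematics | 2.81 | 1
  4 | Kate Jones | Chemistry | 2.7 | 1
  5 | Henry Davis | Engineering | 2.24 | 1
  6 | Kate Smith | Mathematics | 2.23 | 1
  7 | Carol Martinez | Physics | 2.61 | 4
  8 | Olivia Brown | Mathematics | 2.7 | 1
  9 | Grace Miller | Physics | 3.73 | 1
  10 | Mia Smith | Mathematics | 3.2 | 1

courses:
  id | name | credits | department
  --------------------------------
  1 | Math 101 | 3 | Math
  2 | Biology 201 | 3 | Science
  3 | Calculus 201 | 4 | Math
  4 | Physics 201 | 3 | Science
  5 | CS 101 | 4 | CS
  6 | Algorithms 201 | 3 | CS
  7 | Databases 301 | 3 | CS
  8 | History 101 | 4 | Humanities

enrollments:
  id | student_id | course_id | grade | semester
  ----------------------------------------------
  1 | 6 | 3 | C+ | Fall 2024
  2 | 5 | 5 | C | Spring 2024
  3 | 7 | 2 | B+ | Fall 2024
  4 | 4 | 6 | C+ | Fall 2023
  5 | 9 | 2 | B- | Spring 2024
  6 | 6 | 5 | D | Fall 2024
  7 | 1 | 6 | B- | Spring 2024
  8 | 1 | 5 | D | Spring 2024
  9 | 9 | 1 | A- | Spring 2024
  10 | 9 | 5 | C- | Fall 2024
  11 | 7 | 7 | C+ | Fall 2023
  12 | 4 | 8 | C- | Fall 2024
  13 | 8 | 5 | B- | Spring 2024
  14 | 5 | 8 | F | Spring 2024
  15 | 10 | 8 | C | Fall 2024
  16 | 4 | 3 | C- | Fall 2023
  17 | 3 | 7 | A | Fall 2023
SELECT DISTINCT major FROM students

Execution result:
major
Physics
Computer Science
Mathematics
Chemistry
Engineering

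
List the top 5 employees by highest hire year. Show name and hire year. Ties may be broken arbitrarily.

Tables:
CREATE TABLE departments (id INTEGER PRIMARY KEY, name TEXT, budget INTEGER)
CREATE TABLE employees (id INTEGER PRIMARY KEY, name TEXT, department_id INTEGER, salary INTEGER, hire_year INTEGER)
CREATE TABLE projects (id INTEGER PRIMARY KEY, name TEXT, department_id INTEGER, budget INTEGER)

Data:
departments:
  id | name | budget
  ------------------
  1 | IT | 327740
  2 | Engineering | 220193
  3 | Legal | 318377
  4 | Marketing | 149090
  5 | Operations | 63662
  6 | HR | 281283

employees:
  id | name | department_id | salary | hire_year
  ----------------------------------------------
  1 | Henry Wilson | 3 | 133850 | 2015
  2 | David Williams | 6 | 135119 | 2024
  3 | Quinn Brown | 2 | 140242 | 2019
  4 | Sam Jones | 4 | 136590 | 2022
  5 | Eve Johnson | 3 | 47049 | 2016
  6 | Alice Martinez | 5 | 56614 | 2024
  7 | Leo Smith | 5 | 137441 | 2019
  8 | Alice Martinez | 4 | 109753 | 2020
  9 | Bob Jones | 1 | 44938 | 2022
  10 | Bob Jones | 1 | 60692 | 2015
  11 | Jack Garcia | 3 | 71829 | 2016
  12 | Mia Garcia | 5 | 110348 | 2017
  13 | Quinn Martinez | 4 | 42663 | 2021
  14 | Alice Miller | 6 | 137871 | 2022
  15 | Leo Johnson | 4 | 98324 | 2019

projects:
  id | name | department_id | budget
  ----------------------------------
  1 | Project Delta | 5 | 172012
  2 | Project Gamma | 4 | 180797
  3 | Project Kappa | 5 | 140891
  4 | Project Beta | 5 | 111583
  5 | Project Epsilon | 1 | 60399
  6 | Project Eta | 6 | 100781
SELECT name, hire_year FROM employees ORDER BY hire_year DESC LIMIT 5

Execution result:
name | hire_year
David Williams | 2024
Alice Martinez | 2024
Sam Jones | 2022
Bob Jones | 2022
Alice Miller | 2022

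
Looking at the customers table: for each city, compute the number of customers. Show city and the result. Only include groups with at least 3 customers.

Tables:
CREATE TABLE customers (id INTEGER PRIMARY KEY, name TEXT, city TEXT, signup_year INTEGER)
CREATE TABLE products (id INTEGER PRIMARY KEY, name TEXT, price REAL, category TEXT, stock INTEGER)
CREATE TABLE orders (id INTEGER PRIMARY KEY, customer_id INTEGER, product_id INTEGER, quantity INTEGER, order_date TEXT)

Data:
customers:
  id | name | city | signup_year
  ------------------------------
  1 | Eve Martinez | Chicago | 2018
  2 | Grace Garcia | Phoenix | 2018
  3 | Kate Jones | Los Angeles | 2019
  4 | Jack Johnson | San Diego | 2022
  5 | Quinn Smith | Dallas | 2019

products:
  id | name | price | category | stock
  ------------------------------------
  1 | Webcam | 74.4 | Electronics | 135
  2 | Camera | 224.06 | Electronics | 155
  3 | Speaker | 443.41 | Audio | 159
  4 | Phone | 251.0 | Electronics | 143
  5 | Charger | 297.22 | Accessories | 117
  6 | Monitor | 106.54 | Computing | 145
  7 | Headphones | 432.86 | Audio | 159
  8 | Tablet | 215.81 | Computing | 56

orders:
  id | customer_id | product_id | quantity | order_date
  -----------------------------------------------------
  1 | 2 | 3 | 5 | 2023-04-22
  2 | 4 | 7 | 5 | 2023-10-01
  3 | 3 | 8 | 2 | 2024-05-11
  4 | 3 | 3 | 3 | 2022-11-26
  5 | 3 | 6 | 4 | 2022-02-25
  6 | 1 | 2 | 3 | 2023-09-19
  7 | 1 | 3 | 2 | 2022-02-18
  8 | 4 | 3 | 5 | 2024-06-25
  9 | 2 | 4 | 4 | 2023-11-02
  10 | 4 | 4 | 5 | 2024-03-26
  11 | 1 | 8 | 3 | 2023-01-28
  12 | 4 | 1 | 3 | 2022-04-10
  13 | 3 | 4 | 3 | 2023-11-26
SELECT city, COUNT(*) AS n FROM customers GROUP BY city HAVING COUNT(*) >= 3

Execution result:
(no rows)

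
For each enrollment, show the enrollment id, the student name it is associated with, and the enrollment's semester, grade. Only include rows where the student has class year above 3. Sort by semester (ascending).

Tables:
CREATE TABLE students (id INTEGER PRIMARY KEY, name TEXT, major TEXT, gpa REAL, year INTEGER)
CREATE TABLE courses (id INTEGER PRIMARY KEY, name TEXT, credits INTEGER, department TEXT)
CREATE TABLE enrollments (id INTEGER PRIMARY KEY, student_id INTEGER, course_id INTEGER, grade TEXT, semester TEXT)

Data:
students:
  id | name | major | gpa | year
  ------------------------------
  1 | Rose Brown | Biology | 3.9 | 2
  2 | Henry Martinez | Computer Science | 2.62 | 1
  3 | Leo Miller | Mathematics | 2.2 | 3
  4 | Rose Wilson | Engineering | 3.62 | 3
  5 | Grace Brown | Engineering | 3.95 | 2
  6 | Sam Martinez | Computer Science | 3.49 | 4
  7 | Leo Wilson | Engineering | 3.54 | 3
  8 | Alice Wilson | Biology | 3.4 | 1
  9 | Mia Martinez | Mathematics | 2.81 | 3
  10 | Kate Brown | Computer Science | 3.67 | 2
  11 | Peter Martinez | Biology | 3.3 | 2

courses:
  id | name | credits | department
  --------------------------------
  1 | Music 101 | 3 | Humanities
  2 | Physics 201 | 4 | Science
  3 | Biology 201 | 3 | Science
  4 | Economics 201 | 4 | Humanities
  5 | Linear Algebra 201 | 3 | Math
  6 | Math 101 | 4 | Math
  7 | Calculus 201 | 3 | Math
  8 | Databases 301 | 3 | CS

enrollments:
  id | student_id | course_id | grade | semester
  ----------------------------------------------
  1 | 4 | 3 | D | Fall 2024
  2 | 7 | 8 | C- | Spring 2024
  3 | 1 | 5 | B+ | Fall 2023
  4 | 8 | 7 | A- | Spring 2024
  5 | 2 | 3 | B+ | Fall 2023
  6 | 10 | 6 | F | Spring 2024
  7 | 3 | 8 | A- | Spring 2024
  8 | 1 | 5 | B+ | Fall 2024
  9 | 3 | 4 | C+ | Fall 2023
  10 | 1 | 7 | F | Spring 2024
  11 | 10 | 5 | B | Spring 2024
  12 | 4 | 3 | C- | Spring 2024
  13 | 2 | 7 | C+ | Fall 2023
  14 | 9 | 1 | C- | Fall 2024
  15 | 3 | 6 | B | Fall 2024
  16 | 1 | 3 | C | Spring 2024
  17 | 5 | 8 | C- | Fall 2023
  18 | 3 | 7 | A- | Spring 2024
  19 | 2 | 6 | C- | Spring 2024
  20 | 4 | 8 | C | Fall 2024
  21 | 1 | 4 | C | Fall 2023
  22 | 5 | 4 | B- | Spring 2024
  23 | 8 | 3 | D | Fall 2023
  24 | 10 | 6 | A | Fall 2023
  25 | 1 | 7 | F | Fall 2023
SELECT c.id, p.name AS student, c.semester, c.grade FROM enrollments c JOIN students p ON c.student_id = p.id WHERE p.year > 3 ORDER BY c.semester ASC

Execution result:
(no rows)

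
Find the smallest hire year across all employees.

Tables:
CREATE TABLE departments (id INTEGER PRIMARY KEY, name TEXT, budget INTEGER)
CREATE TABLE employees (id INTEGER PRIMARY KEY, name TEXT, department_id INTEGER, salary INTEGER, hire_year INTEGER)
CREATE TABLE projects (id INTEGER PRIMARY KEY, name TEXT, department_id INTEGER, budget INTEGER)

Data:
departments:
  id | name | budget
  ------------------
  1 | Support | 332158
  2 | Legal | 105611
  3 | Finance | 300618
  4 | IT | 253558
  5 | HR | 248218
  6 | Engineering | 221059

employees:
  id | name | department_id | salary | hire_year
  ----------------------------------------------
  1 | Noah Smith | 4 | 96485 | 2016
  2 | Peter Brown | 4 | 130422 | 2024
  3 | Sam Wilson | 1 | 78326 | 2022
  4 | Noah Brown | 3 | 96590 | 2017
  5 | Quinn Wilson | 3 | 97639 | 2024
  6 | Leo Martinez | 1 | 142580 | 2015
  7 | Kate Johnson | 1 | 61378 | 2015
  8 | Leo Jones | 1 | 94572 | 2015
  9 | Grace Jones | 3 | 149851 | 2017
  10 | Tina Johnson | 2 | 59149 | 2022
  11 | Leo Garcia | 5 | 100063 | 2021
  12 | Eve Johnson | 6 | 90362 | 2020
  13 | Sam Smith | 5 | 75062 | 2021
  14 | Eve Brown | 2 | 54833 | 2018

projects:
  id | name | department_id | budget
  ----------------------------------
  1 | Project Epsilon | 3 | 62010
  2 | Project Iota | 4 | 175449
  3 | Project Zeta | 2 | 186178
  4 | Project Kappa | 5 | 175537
SELECT MIN(hire_year) FROM employees

Execution result:
2015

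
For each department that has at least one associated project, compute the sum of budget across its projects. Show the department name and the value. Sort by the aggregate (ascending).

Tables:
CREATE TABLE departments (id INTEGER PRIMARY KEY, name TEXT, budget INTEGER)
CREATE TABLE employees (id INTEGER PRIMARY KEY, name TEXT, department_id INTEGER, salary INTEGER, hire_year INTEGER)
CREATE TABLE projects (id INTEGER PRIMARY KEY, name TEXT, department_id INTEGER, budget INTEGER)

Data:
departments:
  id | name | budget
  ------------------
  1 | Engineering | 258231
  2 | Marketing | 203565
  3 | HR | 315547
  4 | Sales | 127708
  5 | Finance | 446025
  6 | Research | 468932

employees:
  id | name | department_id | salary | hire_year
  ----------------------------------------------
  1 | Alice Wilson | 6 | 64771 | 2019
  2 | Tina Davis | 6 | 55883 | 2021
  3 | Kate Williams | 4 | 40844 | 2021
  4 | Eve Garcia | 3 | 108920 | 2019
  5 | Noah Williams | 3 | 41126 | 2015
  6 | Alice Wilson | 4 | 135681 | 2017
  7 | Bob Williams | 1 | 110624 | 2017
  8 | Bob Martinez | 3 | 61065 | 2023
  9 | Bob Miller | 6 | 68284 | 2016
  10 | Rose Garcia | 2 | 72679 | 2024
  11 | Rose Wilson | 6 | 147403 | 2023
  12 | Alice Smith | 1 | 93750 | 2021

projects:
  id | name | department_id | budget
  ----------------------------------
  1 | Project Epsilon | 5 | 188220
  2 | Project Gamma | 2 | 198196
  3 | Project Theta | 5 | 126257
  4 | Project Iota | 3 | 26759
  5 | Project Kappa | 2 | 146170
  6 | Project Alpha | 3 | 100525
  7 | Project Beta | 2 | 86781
SELECT p.name, SUM(c.budget) AS sum_budget FROM projects c JOIN departments p ON c.department_id = p.id GROUP BY p.id, p.name ORDER BY sum_budget ASC

Execution result:
name | sum_budget
HR | 127284
Finance | 314477
Marketing | 431147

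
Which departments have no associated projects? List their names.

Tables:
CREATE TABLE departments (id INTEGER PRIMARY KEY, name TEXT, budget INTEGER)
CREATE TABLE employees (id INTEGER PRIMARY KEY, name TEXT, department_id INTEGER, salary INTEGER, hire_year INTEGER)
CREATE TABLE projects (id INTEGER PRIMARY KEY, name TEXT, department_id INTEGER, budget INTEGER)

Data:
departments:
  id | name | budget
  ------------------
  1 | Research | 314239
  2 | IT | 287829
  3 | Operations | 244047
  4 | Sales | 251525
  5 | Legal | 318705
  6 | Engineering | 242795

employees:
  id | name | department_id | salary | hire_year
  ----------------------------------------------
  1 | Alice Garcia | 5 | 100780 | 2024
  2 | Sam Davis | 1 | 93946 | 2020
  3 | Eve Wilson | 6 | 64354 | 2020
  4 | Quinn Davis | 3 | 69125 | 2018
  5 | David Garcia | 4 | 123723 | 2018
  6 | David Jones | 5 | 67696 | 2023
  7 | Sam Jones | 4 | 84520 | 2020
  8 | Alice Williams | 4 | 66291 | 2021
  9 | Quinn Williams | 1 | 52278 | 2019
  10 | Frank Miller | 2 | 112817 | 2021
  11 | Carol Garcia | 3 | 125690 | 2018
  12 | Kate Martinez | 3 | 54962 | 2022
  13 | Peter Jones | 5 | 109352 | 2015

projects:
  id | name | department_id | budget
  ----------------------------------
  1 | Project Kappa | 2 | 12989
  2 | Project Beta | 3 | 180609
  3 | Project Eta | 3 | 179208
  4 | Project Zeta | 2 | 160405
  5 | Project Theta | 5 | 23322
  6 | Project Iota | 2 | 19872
SELECT p.name FROM departments p LEFT JOIN projects c ON c.department_id = p.id WHERE c.id IS NULL

Execution result:
name
Research
Sales
Engineering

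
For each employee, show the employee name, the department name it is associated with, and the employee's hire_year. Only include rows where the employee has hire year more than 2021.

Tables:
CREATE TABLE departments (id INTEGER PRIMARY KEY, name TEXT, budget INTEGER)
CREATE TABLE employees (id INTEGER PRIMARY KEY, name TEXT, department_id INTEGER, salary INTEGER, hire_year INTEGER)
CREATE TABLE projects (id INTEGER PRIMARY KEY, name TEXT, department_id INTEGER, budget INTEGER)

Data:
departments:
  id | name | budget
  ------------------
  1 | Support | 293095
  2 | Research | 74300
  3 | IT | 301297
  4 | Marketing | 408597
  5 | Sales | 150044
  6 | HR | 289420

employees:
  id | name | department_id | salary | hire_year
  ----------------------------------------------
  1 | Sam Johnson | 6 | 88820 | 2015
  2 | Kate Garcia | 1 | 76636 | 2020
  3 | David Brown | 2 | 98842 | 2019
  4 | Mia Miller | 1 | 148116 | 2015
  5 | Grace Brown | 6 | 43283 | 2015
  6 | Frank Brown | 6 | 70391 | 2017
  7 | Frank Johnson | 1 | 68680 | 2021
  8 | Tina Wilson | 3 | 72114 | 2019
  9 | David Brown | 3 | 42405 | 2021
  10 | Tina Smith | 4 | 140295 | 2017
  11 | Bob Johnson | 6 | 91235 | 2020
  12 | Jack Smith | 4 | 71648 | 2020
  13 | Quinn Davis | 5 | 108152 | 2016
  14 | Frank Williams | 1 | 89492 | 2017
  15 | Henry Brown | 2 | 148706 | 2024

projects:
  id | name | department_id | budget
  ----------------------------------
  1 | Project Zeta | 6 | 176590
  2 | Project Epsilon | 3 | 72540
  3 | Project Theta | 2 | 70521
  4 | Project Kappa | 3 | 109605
SELECT c.name, p.name AS department, c.hire_year FROM employees c JOIN departments p ON c.department_id = p.id WHERE c.hire_year > 2021

Execution result:
name | department | hire_year
Henry Brown | Research | 2024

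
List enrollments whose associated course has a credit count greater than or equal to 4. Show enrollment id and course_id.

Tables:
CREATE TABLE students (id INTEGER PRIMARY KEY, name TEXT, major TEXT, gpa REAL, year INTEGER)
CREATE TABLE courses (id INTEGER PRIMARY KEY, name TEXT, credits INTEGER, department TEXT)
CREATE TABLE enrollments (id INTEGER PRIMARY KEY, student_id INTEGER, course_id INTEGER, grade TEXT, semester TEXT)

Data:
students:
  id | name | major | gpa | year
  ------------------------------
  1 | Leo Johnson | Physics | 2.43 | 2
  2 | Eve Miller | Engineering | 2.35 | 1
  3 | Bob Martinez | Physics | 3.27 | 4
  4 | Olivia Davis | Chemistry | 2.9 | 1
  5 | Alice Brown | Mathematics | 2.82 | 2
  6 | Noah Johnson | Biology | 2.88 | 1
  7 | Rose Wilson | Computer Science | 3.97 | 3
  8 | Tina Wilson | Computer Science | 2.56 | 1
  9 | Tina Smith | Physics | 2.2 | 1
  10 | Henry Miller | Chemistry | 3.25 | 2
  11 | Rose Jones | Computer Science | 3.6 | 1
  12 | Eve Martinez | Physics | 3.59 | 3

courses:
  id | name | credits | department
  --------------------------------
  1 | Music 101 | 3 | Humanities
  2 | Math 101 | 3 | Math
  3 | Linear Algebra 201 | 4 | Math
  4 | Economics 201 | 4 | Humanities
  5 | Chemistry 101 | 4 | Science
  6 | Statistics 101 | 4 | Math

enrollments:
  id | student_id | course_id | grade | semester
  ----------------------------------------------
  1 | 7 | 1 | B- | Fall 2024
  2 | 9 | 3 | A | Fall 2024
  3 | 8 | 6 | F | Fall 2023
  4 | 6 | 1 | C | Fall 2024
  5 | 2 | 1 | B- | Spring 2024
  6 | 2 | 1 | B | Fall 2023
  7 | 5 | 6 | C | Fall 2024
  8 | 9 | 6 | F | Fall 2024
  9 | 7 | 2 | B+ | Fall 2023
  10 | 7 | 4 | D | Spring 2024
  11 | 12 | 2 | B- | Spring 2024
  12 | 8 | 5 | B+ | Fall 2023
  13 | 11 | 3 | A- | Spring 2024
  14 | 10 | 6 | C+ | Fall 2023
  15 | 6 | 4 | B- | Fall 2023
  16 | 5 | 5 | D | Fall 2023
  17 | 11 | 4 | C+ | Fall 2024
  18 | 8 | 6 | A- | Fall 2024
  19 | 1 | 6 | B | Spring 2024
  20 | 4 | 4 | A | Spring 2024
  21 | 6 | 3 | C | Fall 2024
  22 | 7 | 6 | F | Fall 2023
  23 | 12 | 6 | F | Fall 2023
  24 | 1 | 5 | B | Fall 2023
SELECT id, course_id FROM enrollments WHERE course_id IN (SELECT id FROM courses WHERE credits >= 4)

Execution result:
id | course_id
2 | 3
3 | 6
7 | 6
8 | 6
10 | 4
12 | 5
13 | 3
14 | 6
15 | 4
16 | 5
17 | 4
18 | 6
19 | 6
20 | 4
21 | 3
22 | 6
23 | 6
24 | 5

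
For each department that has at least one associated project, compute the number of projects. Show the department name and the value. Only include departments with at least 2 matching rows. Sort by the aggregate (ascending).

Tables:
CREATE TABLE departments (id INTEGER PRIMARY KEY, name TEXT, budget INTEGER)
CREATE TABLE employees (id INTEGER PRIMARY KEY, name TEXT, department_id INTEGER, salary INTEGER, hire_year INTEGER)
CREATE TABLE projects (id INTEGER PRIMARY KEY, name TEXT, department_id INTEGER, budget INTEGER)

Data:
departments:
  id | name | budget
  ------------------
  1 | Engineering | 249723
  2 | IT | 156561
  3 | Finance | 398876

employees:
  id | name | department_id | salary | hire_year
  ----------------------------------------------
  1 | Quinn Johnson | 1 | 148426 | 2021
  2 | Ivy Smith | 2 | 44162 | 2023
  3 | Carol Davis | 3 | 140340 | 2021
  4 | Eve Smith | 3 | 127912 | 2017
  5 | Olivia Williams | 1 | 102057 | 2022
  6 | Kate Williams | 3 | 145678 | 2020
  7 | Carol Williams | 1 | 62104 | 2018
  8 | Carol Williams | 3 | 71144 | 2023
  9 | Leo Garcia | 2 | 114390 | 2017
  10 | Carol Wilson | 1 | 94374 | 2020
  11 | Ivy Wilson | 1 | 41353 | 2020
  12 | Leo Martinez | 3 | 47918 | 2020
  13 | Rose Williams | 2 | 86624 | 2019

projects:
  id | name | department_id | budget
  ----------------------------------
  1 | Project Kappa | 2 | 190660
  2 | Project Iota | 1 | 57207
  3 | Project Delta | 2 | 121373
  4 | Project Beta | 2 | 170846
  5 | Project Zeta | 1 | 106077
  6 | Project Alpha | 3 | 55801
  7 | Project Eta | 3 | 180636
SELECT p.name, COUNT(*) AS n FROM projects c JOIN departments p ON c.department_id = p.id GROUP BY p.id, p.name HAVING COUNT(*) >= 2 ORDER BY n ASC

Execution result:
name | n
Engineering | 2
Finance | 2
IT | 3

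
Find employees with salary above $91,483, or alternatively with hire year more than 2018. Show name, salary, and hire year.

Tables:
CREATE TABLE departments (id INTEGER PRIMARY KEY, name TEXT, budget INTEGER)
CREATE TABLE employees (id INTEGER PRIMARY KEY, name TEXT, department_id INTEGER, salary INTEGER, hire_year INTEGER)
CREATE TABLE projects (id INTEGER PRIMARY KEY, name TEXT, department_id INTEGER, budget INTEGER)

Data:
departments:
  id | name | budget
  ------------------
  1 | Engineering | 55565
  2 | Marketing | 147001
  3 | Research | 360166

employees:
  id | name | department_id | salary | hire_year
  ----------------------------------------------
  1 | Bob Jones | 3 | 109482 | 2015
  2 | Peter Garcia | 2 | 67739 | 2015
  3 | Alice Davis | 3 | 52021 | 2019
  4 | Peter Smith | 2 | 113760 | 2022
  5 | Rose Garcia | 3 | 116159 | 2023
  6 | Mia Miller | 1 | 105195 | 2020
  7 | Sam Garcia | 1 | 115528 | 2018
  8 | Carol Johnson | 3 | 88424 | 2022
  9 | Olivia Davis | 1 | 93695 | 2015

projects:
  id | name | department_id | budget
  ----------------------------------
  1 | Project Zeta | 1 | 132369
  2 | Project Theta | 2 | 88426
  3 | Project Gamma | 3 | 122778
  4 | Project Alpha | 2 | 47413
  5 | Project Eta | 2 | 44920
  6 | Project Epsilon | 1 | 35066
SELECT name, salary, hire_year FROM employees WHERE salary > 91483 OR hire_year > 2018

Execution result:
name | salary | hire_year
Bob Jones | 109482 | 2015
Alice Davis | 52021 | 2019
Peter Smith | 113760 | 2022
Rose Garcia | 116159 | 2023
Mia Miller | 105195 | 2020
Sam Garcia | 115528 | 2018
Carol Johnson | 88424 | 2022
Olivia Davis | 93695 | 2015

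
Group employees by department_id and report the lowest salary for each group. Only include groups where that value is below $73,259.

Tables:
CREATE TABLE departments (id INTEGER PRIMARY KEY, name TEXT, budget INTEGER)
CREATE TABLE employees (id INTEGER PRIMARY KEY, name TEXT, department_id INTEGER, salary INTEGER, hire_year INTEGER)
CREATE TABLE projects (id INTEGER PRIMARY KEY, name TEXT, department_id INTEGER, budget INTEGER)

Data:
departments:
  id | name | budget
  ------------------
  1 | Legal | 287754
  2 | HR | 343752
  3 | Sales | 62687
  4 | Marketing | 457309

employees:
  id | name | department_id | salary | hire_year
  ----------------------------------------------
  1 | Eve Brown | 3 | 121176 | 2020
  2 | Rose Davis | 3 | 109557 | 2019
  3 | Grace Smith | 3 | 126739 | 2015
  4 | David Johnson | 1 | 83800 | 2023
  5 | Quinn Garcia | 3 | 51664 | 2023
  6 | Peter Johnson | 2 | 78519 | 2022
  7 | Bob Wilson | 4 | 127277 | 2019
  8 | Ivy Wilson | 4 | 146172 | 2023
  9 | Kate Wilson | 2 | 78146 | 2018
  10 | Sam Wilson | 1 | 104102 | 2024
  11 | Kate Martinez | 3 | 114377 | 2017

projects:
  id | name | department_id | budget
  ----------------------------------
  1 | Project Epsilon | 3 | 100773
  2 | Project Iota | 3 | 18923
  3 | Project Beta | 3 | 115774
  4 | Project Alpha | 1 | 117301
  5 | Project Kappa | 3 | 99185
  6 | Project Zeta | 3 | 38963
SELECT department_id, MIN(salary) AS min_salary FROM employees GROUP BY department_id HAVING MIN(salary) < 73259

Execution result:
department_id | min_salary
3 | 51664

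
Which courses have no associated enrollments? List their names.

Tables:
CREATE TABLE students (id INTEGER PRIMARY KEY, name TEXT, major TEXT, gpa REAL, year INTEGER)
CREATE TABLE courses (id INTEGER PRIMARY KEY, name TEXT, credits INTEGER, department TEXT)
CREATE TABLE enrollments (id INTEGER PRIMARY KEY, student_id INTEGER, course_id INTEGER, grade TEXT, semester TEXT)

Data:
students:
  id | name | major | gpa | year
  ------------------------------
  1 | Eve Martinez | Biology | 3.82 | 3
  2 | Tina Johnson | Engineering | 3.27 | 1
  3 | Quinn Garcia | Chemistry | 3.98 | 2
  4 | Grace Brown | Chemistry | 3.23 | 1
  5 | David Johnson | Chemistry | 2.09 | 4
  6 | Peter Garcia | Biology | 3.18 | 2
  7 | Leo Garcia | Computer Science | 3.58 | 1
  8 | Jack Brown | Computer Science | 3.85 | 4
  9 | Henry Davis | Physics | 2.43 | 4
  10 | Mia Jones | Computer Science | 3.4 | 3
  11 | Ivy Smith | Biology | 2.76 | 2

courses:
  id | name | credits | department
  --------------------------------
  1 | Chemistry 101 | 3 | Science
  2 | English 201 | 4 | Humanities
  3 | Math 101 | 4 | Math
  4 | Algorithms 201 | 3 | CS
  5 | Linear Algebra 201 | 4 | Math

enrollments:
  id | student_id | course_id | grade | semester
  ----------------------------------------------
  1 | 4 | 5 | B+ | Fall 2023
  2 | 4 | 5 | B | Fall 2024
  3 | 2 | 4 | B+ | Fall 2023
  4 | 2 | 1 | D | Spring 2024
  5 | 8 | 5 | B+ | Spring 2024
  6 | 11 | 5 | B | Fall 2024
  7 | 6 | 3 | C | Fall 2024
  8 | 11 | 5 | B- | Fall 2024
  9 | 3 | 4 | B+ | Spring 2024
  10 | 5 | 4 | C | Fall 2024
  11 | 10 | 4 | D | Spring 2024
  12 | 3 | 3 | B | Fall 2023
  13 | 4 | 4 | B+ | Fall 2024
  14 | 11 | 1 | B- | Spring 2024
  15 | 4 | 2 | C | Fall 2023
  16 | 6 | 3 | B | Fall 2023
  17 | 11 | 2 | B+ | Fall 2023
SELECT p.name FROM courses p LEFT JOIN enrollments c ON c.course_id = p.id WHERE c.id IS NULL

Execution result:
(no rows)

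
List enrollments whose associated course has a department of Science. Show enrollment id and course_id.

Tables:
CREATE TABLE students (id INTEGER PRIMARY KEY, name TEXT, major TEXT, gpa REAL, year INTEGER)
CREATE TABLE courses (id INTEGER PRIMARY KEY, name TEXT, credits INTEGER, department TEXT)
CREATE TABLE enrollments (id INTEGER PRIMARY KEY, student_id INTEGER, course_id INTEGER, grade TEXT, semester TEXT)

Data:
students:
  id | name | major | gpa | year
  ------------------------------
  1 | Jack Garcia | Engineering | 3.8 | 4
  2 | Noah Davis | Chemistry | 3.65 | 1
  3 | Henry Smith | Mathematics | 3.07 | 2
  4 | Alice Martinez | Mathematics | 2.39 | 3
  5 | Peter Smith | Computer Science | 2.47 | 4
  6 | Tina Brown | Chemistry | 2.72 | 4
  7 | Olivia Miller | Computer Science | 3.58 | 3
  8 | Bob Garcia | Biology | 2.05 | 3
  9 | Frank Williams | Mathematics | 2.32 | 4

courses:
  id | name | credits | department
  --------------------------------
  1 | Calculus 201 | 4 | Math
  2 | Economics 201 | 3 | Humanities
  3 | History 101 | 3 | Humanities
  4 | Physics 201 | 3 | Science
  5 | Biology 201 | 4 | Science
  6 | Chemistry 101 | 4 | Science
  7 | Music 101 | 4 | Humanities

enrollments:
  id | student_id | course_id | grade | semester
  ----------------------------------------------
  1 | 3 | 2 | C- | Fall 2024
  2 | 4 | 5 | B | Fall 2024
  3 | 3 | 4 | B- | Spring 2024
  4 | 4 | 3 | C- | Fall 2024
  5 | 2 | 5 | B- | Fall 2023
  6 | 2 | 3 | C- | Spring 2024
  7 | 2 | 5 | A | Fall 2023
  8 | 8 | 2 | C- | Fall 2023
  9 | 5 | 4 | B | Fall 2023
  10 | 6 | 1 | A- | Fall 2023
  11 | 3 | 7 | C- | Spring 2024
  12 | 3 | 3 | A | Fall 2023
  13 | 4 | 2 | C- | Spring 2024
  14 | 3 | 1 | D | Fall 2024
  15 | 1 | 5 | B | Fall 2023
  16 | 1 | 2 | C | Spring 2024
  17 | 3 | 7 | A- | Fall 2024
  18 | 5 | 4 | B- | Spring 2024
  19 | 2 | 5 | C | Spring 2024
SELECT id, course_id FROM enrollments WHERE course_id IN (SELECT id FROM courses WHERE department = 'Science')

Execution result:
id | course_id
2 | 5
3 | 4
5 | 5
7 | 5
9 | 4
15 | 5
18 | 4
19 | 5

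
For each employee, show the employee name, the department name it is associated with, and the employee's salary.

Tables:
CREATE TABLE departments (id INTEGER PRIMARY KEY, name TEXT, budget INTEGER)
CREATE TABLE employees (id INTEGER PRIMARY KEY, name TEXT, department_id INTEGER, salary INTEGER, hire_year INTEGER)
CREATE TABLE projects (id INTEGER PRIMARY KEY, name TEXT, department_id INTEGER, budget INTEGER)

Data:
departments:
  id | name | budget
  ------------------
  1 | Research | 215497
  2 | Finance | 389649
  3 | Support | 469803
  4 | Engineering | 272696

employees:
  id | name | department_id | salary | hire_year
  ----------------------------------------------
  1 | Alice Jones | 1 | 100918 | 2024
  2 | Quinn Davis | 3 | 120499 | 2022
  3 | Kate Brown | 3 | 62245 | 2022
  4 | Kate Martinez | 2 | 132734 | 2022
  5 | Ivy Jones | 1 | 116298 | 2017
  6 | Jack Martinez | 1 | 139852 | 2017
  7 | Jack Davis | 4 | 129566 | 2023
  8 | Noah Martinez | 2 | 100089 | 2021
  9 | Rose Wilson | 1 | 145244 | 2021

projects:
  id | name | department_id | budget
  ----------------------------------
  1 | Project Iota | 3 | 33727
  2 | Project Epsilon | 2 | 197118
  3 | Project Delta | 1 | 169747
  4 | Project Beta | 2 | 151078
SELECT c.name, p.name AS department, c.salary FROM employees c JOIN departments p ON c.department_id = p.id

Execution result:
name | department | salary
Alice Jones | Research | 100918
Quinn Davis | Support | 120499
Kate Brown | Support | 62245
Kate Martinez | Finance | 132734
Ivy Jones | Research | 116298
Jack Martinez | Research | 139852
Jack Davis | Engineering | 129566
Noah Martinez | Finance | 100089
Rose Wilson | Research | 145244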